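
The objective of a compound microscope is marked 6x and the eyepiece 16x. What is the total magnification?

The overall magnification of a compound microscope is the product of the objective and eyepiece magnifications:
M = M_obj x M_eye = 6 x 16 = 96.

96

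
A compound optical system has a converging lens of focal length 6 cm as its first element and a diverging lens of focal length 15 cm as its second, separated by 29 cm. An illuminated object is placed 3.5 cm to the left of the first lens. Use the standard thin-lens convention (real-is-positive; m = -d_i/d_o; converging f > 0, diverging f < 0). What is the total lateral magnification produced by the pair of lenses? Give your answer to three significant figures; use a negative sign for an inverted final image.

First lens: d_i1 = 1/(1/6 - 1/3.5) = -8.400 cm.
m_1 = -(-8.400)/3.5 = 2.4000.
The intermediate image is virtual, 8.400 cm to the left of lens 1, so d_o2 = L - d_i1 = 29 - (-8.400) = 37.400 cm.
Second lens: d_i2 = 1/(1/(-15) - 1/(37.400)) = -10.706 cm.
m_2 = -(-10.706)/(37.400) = 0.2863.
The system's lateral magnification is m_1 m_2 = (2.4000)(0.2863) = 0.6870.

0.687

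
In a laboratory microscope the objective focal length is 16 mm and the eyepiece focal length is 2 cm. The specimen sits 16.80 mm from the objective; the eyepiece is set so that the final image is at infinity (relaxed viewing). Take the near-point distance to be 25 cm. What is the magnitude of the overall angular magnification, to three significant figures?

250

Convert to cm: f_obj = 16 mm = 1.6 cm; d_o = 16.80 mm = 1.68 cm.
Objective: 1/d_i = 1/f_obj - 1/d_o = 1/1.6 - 1/1.68 = 0.02976 cm^-1, so d_i = 33.600 cm.
m_obj = -d_i/d_o = -33.600/1.68 = -20.000.
Eyepiece angular magnification (image at infinity): M_eye = D/f_e = 25/2 = 12.500.
Overall M = m_obj x M_eye = (-20.000)(12.500) = -250.00.
|M| = 250.00.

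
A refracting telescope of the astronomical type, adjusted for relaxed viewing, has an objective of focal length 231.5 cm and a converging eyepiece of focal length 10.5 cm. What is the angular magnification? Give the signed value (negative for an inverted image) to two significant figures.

M = -f_obj/f_eye = -231.5/(10.5) = -22.048.

-22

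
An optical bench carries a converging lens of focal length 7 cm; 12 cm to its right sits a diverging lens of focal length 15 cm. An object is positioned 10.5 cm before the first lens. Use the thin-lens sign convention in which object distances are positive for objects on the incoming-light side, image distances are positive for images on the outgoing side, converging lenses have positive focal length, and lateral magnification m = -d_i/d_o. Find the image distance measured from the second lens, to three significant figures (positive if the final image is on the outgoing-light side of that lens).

Applying the thin-lens equation to the first lens, 1/7 = 1/10.5 + 1/d_i1, which gives d_i1 = 21.000 cm.
Since 21.000 cm > 12 cm, the first image lies past the second lens and serves as a virtual object: d_o2 = L - d_i1 = -9.000 cm.
Applying the thin-lens equation again with f_2 = -15 cm and d_o2 = -9.000 cm gives d_i2 = 22.500 cm.

22.5 cm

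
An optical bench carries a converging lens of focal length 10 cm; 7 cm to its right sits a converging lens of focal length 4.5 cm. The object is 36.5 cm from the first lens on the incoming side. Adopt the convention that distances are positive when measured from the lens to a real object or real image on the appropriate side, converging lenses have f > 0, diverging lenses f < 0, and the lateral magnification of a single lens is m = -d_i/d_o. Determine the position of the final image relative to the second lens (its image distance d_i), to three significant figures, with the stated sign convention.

First lens: d_i1 = 1/(1/10 - 1/36.5) = 13.774 cm.
This image would form 13.774 cm past lens 1, i.e. 6.774 cm beyond lens 2, so it is a virtual object for lens 2: d_o2 = 7 - 13.774 = -6.774 cm.
Second lens: d_i2 = 1/(1/4.5 - 1/(-6.774)) = 2.704 cm.

2.70 cm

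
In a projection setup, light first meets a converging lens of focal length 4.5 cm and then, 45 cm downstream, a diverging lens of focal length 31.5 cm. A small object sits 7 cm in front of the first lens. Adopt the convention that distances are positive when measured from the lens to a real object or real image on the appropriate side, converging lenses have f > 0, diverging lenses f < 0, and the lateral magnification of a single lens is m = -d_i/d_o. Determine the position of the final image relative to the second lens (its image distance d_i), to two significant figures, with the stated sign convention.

First lens: d_i1 = 1/(1/4.5 - 1/7) = 12.600 cm.
That image sits 32.400 cm in front of the second lens, so d_o2 = 32.400 cm.
Second lens: d_i2 = 1/(1/(-31.5) - 1/(32.400)) = -15.972 cm.

-16 cm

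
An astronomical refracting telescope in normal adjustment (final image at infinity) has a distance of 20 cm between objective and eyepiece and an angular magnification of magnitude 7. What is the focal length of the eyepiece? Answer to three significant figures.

In normal adjustment the tube length equals f_obj + f_eye and |M| = f_obj/f_eye.
So f_obj = 7 f_eye and 7 f_eye + f_eye = 20 cm, giving f_eye = 20/8 = 2.500 cm and f_obj = 17.500 cm.

2.50 cm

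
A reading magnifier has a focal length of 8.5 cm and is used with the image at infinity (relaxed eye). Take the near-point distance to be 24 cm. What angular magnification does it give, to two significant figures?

2.8

M = D/f = 24/8.5 = 2.824.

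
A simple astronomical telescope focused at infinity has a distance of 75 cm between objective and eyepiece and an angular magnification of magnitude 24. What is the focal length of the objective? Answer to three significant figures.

In normal adjustment the tube length equals f_obj + f_eye and |M| = f_obj/f_eye.
So f_obj = 24 f_eye and 24 f_eye + f_eye = 75 cm, giving f_eye = 75/25 = 3.000 cm and f_obj = 72.000 cm.

72.0 cm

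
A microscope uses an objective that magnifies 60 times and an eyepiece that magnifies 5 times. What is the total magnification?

The overall magnification of a compound microscope is the product of the objective and eyepiece magnifications:
M = M_obj x M_eye = 60 x 5 = 300.

300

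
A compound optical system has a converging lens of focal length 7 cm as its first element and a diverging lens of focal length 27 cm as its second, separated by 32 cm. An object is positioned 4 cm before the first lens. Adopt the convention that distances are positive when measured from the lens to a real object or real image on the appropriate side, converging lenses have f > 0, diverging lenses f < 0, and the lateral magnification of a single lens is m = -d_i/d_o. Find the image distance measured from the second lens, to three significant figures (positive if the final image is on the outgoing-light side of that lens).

Applying the thin-lens equation to the first lens, 1/7 = 1/4 + 1/d_i1, which gives d_i1 = -9.333 cm.
With d_i1 < 0 the first image is virtual and lies on the object side; the object distance for lens 2 is d_o2 = 32 - (-9.333) = 41.333 cm.
Applying the thin-lens equation again with f_2 = -27 cm and d_o2 = 41.333 cm gives d_i2 = -16.332 cm.

-16.3 cm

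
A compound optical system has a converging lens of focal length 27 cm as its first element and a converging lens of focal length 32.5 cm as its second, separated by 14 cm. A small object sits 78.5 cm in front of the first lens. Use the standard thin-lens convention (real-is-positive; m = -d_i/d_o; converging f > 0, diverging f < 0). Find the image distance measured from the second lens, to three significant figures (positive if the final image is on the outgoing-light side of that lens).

14.8 cm

First lens: d_i1 = 1/(1/27 - 1/78.5) = 41.155 cm.
This image would form 41.155 cm past lens 1, i.e. 27.155 cm beyond lens 2, so it is a virtual object for lens 2: d_o2 = 14 - 41.155 = -27.155 cm.
Second lens: d_i2 = 1/(1/32.5 - 1/(-27.155)) = 14.794 cm.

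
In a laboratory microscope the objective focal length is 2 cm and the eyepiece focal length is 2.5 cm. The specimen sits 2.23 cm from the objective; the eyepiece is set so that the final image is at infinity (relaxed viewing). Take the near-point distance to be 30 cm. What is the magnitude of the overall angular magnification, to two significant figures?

100

Objective: 1/d_i = 1/f_obj - 1/d_o = 1/2 - 1/2.23 = 0.05157 cm^-1, so d_i = 19.391 cm.
m_obj = -d_i/d_o = -19.391/2.23 = -8.696.
Eyepiece angular magnification (image at infinity): M_eye = D/f_e = 30/2.5 = 12.000.
Overall M = m_obj x M_eye = (-8.696)(12.000) = -104.35.
|M| = 104.35.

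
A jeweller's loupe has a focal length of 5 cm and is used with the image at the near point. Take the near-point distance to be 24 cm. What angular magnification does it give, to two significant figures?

5.8

M = 1 + D/f = 1 + 24/5 = 5.800.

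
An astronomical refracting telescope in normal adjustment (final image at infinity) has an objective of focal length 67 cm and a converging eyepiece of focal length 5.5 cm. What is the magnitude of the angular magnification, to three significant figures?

12.2

|M| = f_obj/|f_eye| = 67/5.5 = 12.182.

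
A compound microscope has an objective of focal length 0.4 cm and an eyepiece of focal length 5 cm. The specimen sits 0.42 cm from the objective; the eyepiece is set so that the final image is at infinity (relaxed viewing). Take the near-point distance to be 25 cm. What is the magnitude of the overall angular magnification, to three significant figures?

Objective: 1/d_i = 1/f_obj - 1/d_o = 1/0.4 - 1/0.42 = 0.11905 cm^-1, so d_i = 8.400 cm.
m_obj = -d_i/d_o = -8.400/0.42 = -20.000.
Eyepiece angular magnification (image at infinity): M_eye = D/f_e = 25/5 = 5.000.
Overall M = m_obj x M_eye = (-20.000)(5.000) = -100.00.
|M| = 100.00.

100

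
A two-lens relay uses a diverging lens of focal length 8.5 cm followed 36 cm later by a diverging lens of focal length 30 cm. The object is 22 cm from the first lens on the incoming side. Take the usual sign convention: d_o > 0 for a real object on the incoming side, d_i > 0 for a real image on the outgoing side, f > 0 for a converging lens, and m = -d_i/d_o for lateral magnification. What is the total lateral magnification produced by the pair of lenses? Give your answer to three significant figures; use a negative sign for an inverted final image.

0.116

Lens 1: 1/d_i1 = 1/f_1 - 1/d_o1 = 1/(-8.5) - 1/22 = -0.16310 cm^-1, so d_i1 = -6.131 cm.
m_1 = -(-6.131)/22 = 0.2787.
With d_i1 < 0 the first image is virtual and lies on the object side; the object distance for lens 2 is d_o2 = 36 - (-6.131) = 42.131 cm.
Lens 2: 1/d_i2 = 1/f_2 - 1/d_o2 = 1/(-30) - 1/(42.131) = -0.05707 cm^-1, so d_i2 = -17.523 cm.
m_2 = -(-17.523)/(42.131) = 0.4159.
The system's lateral magnification is m_1 m_2 = (0.2787)(0.4159) = 0.1159.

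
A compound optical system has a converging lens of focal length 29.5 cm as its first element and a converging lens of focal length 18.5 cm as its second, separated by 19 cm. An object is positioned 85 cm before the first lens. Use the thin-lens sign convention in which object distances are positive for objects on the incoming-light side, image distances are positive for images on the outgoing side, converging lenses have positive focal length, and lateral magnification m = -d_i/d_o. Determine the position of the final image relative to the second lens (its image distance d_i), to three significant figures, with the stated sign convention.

10.8 cm

Applying the thin-lens equation to the first lens, 1/29.5 = 1/85 + 1/d_i1, which gives d_i1 = 45.180 cm.
This image would form 45.180 cm past lens 1, i.e. 26.180 cm beyond lens 2, so it is a virtual object for lens 2: d_o2 = 19 - 45.180 = -26.180 cm.
Applying the thin-lens equation again with f_2 = 18.5 cm and d_o2 = -26.180 cm gives d_i2 = 10.840 cm.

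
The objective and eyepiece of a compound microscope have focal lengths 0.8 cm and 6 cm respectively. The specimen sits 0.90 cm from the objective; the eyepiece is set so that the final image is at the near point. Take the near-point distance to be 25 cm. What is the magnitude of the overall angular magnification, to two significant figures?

Objective: 1/d_i = 1/f_obj - 1/d_o = 1/0.8 - 1/0.90 = 0.13889 cm^-1, so d_i = 7.200 cm.
m_obj = -d_i/d_o = -7.200/0.90 = -8.000.
Eyepiece angular magnification (image at near point): M_eye = 1 + D/f_e = 1 + 25/6 = 5.167.
Overall M = m_obj x M_eye = (-8.000)(5.167) = -41.33.
|M| = 41.33.

41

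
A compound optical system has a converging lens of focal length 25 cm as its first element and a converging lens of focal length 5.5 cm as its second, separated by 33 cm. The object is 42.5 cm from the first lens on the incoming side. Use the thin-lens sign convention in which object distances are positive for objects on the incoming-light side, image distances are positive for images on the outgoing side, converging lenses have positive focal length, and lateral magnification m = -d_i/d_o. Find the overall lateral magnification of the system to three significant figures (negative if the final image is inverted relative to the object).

Applying the thin-lens equation to the first lens, 1/25 = 1/42.5 + 1/d_i1, which gives d_i1 = 60.714 cm.
Its lateral magnification is m_1 = -d_i1/d_o1 = -(60.714)/42.5 = -1.4286.
Since 60.714 cm > 33 cm, the first image lies past the second lens and serves as a virtual object: d_o2 = L - d_i1 = -27.714 cm.
Applying the thin-lens equation again with f_2 = 5.5 cm and d_o2 = -27.714 cm gives d_i2 = 4.589 cm.
m_2 = -(4.589)/(-27.714) = 0.1656.
The system's lateral magnification is m_1 m_2 = (-1.4286)(0.1656) = -0.2366.

-0.237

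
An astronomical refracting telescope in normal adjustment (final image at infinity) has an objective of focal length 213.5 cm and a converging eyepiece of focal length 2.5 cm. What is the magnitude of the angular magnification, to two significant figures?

85

|M| = f_obj/|f_eye| = 213.5/2.5 = 85.400.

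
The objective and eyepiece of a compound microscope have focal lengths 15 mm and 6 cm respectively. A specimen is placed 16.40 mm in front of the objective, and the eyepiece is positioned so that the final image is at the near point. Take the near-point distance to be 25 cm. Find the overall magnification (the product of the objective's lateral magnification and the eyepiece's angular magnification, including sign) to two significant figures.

Convert to cm: f_obj = 15 mm = 1.5 cm; d_o = 16.40 mm = 1.64 cm.
Objective: 1/d_i = 1/f_obj - 1/d_o = 1/1.5 - 1/1.64 = 0.05691 cm^-1, so d_i = 17.571 cm.
m_obj = -d_i/d_o = -17.571/1.64 = -10.714.
Eyepiece angular magnification (image at near point): M_eye = 1 + D/f_e = 1 + 25/6 = 5.167.
Overall M = m_obj x M_eye = (-10.714)(5.167) = -55.36.

-55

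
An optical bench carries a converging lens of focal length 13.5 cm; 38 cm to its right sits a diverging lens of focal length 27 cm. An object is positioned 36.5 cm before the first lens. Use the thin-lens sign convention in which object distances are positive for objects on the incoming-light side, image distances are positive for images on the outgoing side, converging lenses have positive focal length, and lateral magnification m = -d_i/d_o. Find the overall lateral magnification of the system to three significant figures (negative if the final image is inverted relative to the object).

First lens: d_i1 = 1/(1/13.5 - 1/36.5) = 21.424 cm.
m_1 = -(21.424)/36.5 = -0.5870.
Object distance for lens 2: d_o2 = 38 - 21.424 = 16.576 cm.
Second lens: d_i2 = 1/(1/(-27) - 1/(16.576)) = -10.271 cm.
m_2 = -(-10.271)/(16.576) = 0.6196.
Total m = m_1 x m_2 = (-0.5870)(0.6196) = -0.3637.

-0.364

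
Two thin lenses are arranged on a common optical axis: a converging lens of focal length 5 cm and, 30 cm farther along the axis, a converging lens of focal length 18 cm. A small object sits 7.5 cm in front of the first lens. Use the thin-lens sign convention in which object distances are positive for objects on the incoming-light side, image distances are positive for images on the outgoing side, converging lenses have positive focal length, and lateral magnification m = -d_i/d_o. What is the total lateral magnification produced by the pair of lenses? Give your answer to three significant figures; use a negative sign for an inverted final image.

-12.0

Applying the thin-lens equation to the first lens, 1/5 = 1/7.5 + 1/d_i1, which gives d_i1 = 15.000 cm.
Its lateral magnification is m_1 = -d_i1/d_o1 = -(15.000)/7.5 = -2.0000.
The intermediate image is 15.000 cm to the right of lens 1, so d_o2 = L - d_i1 = 30 - 15.000 = 15.000 cm.
Applying the thin-lens equation again with f_2 = 18 cm and d_o2 = 15.000 cm gives d_i2 = -90.000 cm.
m_2 = -(-90.000)/(15.000) = 6.0000.
Overall magnification: m = m_1 m_2 = -12.0000.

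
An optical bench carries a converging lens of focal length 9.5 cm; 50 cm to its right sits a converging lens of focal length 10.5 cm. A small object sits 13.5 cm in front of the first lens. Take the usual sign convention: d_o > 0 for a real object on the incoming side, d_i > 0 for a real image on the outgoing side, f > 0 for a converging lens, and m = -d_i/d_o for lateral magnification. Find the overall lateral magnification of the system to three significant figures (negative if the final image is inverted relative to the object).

Lens 1: 1/d_i1 = 1/f_1 - 1/d_o1 = 1/9.5 - 1/13.5 = 0.03119 cm^-1, so d_i1 = 32.062 cm.
m_1 = -(32.062)/13.5 = -2.3750.
Object distance for lens 2: d_o2 = 50 - 32.062 = 17.938 cm.
Lens 2: 1/d_i2 = 1/f_2 - 1/d_o2 = 1/10.5 - 1/(17.938) = 0.03949 cm^-1, so d_i2 = 25.324 cm.
m_2 = -(25.324)/(17.938) = -1.4118.
Overall magnification: m = m_1 m_2 = 3.3529.

3.35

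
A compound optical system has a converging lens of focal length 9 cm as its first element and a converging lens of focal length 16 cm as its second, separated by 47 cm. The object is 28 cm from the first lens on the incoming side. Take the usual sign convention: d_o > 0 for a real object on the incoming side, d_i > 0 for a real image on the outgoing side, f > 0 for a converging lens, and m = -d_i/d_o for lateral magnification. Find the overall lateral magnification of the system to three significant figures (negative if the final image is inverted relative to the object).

0.427

Applying the thin-lens equation to the first lens, 1/9 = 1/28 + 1/d_i1, which gives d_i1 = 13.263 cm.
Its lateral magnification is m_1 = -d_i1/d_o1 = -(13.263)/28 = -0.4737.
Object distance for lens 2: d_o2 = 47 - 13.263 = 33.737 cm.
Applying the thin-lens equation again with f_2 = 16 cm and d_o2 = 33.737 cm gives d_i2 = 30.433 cm.
m_2 = -(30.433)/(33.737) = -0.9021.
Total m = m_1 x m_2 = (-0.4737)(-0.9021) = 0.4273.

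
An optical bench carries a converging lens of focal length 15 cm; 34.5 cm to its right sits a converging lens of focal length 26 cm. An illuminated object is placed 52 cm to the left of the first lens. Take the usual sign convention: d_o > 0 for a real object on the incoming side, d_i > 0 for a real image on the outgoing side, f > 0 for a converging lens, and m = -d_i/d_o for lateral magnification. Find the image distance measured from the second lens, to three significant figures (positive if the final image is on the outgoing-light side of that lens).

Applying the thin-lens equation to the first lens, 1/15 = 1/52 + 1/d_i1, which gives d_i1 = 21.081 cm.
Object distance for lens 2: d_o2 = 34.5 - 21.081 = 13.419 cm.
Applying the thin-lens equation again with f_2 = 26 cm and d_o2 = 13.419 cm gives d_i2 = -27.731 cm.

-27.7 cm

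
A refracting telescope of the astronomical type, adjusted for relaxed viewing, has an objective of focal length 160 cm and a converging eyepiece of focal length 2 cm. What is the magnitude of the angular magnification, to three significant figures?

|M| = f_obj/|f_eye| = 160/2 = 80.000.

80.0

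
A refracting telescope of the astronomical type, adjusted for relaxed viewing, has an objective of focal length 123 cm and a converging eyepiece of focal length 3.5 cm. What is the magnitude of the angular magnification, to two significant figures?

|M| = f_obj/|f_eye| = 123/3.5 = 35.143.

35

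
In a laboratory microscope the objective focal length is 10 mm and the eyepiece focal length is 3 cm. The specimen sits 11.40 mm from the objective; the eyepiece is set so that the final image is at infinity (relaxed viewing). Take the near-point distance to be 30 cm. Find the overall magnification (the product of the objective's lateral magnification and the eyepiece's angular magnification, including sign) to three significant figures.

Convert to cm: f_obj = 10 mm = 1 cm; d_o = 11.40 mm = 1.14 cm.
Objective: 1/d_i = 1/f_obj - 1/d_o = 1/1 - 1/1.14 = 0.12281 cm^-1, so d_i = 8.143 cm.
m_obj = -d_i/d_o = -8.143/1.14 = -7.143.
Eyepiece angular magnification (image at infinity): M_eye = D/f_e = 30/3 = 10.000.
Overall M = m_obj x M_eye = (-7.143)(10.000) = -71.43.

-71.4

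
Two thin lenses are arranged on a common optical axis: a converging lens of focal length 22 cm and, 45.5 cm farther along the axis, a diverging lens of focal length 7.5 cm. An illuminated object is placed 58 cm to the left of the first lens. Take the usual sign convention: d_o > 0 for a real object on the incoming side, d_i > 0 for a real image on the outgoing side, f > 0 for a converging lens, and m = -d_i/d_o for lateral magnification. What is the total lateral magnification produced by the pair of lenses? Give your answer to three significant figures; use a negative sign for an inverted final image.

-0.261

First lens: d_i1 = 1/(1/22 - 1/58) = 35.444 cm.
m_1 = -(35.444)/58 = -0.6111.
That image sits 10.056 cm in front of the second lens, so d_o2 = 10.056 cm.
Second lens: d_i2 = 1/(1/(-7.5) - 1/(10.056)) = -4.296 cm.
m_2 = -(-4.296)/(10.056) = 0.4272.
Total m = m_1 x m_2 = (-0.6111)(0.4272) = -0.2611.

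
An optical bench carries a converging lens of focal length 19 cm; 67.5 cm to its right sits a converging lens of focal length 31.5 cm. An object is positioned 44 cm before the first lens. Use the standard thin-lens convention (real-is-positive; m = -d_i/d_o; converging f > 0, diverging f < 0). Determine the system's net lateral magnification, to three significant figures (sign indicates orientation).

9.35

Lens 1: 1/d_i1 = 1/f_1 - 1/d_o1 = 1/19 - 1/44 = 0.02990 cm^-1, so d_i1 = 33.440 cm.
m_1 = -(33.440)/44 = -0.7600.
Object distance for lens 2: d_o2 = 67.5 - 33.440 = 34.060 cm.
Lens 2: 1/d_i2 = 1/f_2 - 1/d_o2 = 1/31.5 - 1/(34.060) = 0.00239 cm^-1, so d_i2 = 419.098 cm.
m_2 = -(419.098)/(34.060) = -12.3047.
The system's lateral magnification is m_1 m_2 = (-0.7600)(-12.3047) = 9.3516.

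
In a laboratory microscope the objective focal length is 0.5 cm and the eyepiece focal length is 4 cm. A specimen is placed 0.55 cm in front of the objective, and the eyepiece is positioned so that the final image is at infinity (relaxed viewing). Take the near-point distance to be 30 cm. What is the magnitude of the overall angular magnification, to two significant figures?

75

Objective: 1/d_i = 1/f_obj - 1/d_o = 1/0.5 - 1/0.55 = 0.18182 cm^-1, so d_i = 5.500 cm.
m_obj = -d_i/d_o = -5.500/0.55 = -10.000.
Eyepiece angular magnification (image at infinity): M_eye = D/f_e = 30/4 = 7.500.
Overall M = m_obj x M_eye = (-10.000)(7.500) = -75.00.
|M| = 75.00.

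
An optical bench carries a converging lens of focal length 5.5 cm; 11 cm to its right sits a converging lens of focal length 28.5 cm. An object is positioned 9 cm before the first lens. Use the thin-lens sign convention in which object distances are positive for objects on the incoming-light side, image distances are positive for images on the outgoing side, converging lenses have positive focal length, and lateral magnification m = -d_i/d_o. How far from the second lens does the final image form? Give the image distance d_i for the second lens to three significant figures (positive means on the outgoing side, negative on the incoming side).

2.83 cm

First lens: d_i1 = 1/(1/5.5 - 1/9) = 14.143 cm.
Since 14.143 cm > 11 cm, the first image lies past the second lens and serves as a virtual object: d_o2 = L - d_i1 = -3.143 cm.
Second lens: d_i2 = 1/(1/28.5 - 1/(-3.143)) = 2.831 cm.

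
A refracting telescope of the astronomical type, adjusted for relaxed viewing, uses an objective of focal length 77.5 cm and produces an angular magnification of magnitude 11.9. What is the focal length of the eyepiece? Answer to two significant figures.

6.5 cm

|M| = f_obj/f_eye, so f_eye = f_obj/|M| = 77.5/11.9 = 6.513 cm.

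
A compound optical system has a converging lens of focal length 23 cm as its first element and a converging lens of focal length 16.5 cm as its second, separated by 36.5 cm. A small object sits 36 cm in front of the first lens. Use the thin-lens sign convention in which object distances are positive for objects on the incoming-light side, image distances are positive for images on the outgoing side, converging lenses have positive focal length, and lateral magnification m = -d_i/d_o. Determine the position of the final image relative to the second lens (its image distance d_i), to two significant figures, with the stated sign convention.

10 cm

First lens: d_i1 = 1/(1/23 - 1/36) = 63.692 cm.
Since 63.692 cm > 36.5 cm, the first image lies past the second lens and serves as a virtual object: d_o2 = L - d_i1 = -27.192 cm.
Second lens: d_i2 = 1/(1/16.5 - 1/(-27.192)) = 10.269 cm.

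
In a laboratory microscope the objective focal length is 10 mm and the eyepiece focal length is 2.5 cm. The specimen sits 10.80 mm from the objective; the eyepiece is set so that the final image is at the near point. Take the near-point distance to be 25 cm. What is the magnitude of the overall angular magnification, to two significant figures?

140

Convert to cm: f_obj = 10 mm = 1 cm; d_o = 10.80 mm = 1.08 cm.
Objective: 1/d_i = 1/f_obj - 1/d_o = 1/1 - 1/1.08 = 0.07407 cm^-1, so d_i = 13.500 cm.
m_obj = -d_i/d_o = -13.500/1.08 = -12.500.
Eyepiece angular magnification (image at near point): M_eye = 1 + D/f_e = 1 + 25/2.5 = 11.000.
Overall M = m_obj x M_eye = (-12.500)(11.000) = -137.50.
|M| = 137.50.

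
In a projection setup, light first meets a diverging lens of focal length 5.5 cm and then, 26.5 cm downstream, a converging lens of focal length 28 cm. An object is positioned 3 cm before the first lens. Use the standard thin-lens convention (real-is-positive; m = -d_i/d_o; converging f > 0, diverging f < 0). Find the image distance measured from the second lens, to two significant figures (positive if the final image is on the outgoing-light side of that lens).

Lens 1: 1/d_i1 = 1/f_1 - 1/d_o1 = 1/(-5.5) - 1/3 = -0.51515 cm^-1, so d_i1 = -1.941 cm.
With d_i1 < 0 the first image is virtual and lies on the object side; the object distance for lens 2 is d_o2 = 26.5 - (-1.941) = 28.441 cm.
Lens 2: 1/d_i2 = 1/f_2 - 1/d_o2 = 1/28 - 1/(28.441) = 0.00055 cm^-1, so d_i2 = 1805.067 cm.

1800 cm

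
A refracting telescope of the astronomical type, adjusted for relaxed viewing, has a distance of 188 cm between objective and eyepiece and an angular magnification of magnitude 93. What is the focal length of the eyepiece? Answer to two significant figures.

2.0 cm

In normal adjustment the tube length equals f_obj + f_eye and |M| = f_obj/f_eye.
So f_obj = 93 f_eye and 93 f_eye + f_eye = 188 cm, giving f_eye = 188/94 = 2.000 cm and f_obj = 186.000 cm.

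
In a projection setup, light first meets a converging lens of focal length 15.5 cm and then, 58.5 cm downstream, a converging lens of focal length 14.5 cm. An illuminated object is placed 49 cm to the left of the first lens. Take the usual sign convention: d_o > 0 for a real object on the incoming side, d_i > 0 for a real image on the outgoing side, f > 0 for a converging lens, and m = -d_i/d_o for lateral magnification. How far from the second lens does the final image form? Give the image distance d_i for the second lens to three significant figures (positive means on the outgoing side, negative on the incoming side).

Lens 1: 1/d_i1 = 1/f_1 - 1/d_o1 = 1/15.5 - 1/49 = 0.04411 cm^-1, so d_i1 = 22.672 cm.
Object distance for lens 2: d_o2 = 58.5 - 22.672 = 35.828 cm.
Lens 2: 1/d_i2 = 1/f_2 - 1/d_o2 = 1/14.5 - 1/(35.828) = 0.04105 cm^-1, so d_i2 = 24.358 cm.

24.4 cm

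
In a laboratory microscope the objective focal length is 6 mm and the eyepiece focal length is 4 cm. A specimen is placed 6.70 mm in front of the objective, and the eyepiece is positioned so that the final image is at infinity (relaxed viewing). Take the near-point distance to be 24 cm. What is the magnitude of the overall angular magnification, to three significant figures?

51.4

Convert to cm: f_obj = 6 mm = 0.6 cm; d_o = 6.70 mm = 0.67 cm.
Objective: 1/d_i = 1/f_obj - 1/d_o = 1/0.6 - 1/0.67 = 0.17413 cm^-1, so d_i = 5.743 cm.
m_obj = -d_i/d_o = -5.743/0.67 = -8.571.
Eyepiece angular magnification (image at infinity): M_eye = D/f_e = 24/4 = 6.000.
Overall M = m_obj x M_eye = (-8.571)(6.000) = -51.43.
|M| = 51.43.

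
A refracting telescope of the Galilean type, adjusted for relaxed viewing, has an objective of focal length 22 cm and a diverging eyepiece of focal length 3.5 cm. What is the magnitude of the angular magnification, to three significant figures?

6.29

|M| = f_obj/|f_eye| = 22/3.5 = 6.286.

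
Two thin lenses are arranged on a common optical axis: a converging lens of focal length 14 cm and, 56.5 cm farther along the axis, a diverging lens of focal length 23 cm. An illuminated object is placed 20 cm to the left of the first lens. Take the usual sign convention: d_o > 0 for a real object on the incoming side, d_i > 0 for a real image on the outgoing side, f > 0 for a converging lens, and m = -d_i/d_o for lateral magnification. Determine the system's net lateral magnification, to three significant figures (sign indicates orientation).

First lens: d_i1 = 1/(1/14 - 1/20) = 46.667 cm.
m_1 = -(46.667)/20 = -2.3333.
Object distance for lens 2: d_o2 = 56.5 - 46.667 = 9.833 cm.
Second lens: d_i2 = 1/(1/(-23) - 1/(9.833)) = -6.888 cm.
m_2 = -(-6.888)/(9.833) = 0.7005.
The system's lateral magnification is m_1 m_2 = (-2.3333)(0.7005) = -1.6345.

-1.63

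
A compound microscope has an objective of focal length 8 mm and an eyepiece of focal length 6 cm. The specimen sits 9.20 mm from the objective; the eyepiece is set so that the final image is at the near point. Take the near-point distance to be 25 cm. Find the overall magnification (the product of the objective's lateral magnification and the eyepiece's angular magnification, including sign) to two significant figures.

-34

Convert to cm: f_obj = 8 mm = 0.8 cm; d_o = 9.20 mm = 0.92 cm.
Objective: 1/d_i = 1/f_obj - 1/d_o = 1/0.8 - 1/0.92 = 0.16304 cm^-1, so d_i = 6.133 cm.
m_obj = -d_i/d_o = -6.133/0.92 = -6.667.
Eyepiece angular magnification (image at near point): M_eye = 1 + D/f_e = 1 + 25/6 = 5.167.
Overall M = m_obj x M_eye = (-6.667)(5.167) = -34.44.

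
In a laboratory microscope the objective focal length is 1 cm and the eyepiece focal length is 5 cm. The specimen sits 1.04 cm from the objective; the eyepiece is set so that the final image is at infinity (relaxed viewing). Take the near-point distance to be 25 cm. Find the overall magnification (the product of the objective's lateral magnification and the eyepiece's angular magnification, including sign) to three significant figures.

Objective: 1/d_i = 1/f_obj - 1/d_o = 1/1 - 1/1.04 = 0.03846 cm^-1, so d_i = 26.000 cm.
m_obj = -d_i/d_o = -26.000/1.04 = -25.000.
Eyepiece angular magnification (image at infinity): M_eye = D/f_e = 25/5 = 5.000.
Overall M = m_obj x M_eye = (-25.000)(5.000) = -125.00.

-125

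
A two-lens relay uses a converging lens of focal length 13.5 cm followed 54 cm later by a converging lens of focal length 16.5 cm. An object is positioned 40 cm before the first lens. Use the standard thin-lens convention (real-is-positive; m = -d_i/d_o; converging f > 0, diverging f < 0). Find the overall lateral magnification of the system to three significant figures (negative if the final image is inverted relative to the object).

0.491

Lens 1: 1/d_i1 = 1/f_1 - 1/d_o1 = 1/13.5 - 1/40 = 0.04907 cm^-1, so d_i1 = 20.377 cm.
m_1 = -(20.377)/40 = -0.5094.
The intermediate image is 20.377 cm to the right of lens 1, so d_o2 = L - d_i1 = 54 - 20.377 = 33.623 cm.
Lens 2: 1/d_i2 = 1/f_2 - 1/d_o2 = 1/16.5 - 1/(33.623) = 0.03086 cm^-1, so d_i2 = 32.400 cm.
m_2 = -(32.400)/(33.623) = -0.9636.
Total m = m_1 x m_2 = (-0.5094)(-0.9636) = 0.4909.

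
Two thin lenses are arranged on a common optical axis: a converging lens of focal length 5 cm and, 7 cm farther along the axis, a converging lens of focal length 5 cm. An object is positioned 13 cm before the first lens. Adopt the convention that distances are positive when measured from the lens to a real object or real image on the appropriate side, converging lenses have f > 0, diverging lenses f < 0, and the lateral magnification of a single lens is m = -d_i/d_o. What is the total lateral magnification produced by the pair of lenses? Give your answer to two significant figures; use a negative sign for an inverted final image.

-0.51

Lens 1: 1/d_i1 = 1/f_1 - 1/d_o1 = 1/5 - 1/13 = 0.12308 cm^-1, so d_i1 = 8.125 cm.
m_1 = -(8.125)/13 = -0.6250.
Since 8.125 cm > 7 cm, the first image lies past the second lens and serves as a virtual object: d_o2 = L - d_i1 = -1.125 cm.
Lens 2: 1/d_i2 = 1/f_2 - 1/d_o2 = 1/5 - 1/(-1.125) = 1.08889 cm^-1, so d_i2 = 0.918 cm.
m_2 = -(0.918)/(-1.125) = 0.8163.
The system's lateral magnification is m_1 m_2 = (-0.6250)(0.8163) = -0.5102.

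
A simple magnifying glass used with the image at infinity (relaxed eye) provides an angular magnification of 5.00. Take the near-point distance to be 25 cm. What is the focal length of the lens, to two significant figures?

For the image at infinity, M = D/f.
f = D/M = 25/5.0 = 5.000 cm.

5.0 cm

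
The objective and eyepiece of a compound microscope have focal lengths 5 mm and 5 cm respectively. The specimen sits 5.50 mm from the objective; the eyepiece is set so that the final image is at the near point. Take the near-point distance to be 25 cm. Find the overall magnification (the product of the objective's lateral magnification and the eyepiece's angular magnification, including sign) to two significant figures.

-60

Convert to cm: f_obj = 5 mm = 0.5 cm; d_o = 5.50 mm = 0.55 cm.
Objective: 1/d_i = 1/f_obj - 1/d_o = 1/0.5 - 1/0.55 = 0.18182 cm^-1, so d_i = 5.500 cm.
m_obj = -d_i/d_o = -5.500/0.55 = -10.000.
Eyepiece angular magnification (image at near point): M_eye = 1 + D/f_e = 1 + 25/5 = 6.000.
Overall M = m_obj x M_eye = (-10.000)(6.000) = -60.00.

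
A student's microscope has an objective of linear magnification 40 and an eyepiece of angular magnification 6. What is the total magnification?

The overall magnification of a compound microscope is the product of the objective and eyepiece magnifications:
M = M_obj x M_eye = 40 x 6 = 240.

240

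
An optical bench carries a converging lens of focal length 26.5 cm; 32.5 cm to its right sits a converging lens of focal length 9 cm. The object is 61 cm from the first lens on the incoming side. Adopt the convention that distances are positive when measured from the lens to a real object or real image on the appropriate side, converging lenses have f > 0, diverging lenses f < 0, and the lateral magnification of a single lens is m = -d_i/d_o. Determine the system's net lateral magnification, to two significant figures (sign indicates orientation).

-0.30

First lens: d_i1 = 1/(1/26.5 - 1/61) = 46.855 cm.
m_1 = -(46.855)/61 = -0.7681.
This image would form 46.855 cm past lens 1, i.e. 14.355 cm beyond lens 2, so it is a virtual object for lens 2: d_o2 = 32.5 - 46.855 = -14.355 cm.
Second lens: d_i2 = 1/(1/9 - 1/(-14.355)) = 5.532 cm.
m_2 = -(5.532)/(-14.355) = 0.3854.
The system's lateral magnification is m_1 m_2 = (-0.7681)(0.3854) = -0.2960.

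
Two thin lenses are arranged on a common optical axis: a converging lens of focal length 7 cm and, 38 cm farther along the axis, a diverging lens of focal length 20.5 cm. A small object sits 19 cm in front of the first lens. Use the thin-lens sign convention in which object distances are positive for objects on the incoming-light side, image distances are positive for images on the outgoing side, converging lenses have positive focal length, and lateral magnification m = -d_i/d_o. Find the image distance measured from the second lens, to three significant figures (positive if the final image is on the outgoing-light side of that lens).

-11.6 cm

First lens: d_i1 = 1/(1/7 - 1/19) = 11.083 cm.
That image sits 26.917 cm in front of the second lens, so d_o2 = 26.917 cm.
Second lens: d_i2 = 1/(1/(-20.5) - 1/(26.917)) = -11.637 cm.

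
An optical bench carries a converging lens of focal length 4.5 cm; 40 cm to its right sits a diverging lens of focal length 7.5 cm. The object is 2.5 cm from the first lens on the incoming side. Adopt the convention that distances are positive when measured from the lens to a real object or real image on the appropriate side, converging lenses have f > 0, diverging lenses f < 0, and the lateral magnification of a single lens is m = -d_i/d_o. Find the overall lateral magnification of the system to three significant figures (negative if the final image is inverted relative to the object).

Applying the thin-lens equation to the first lens, 1/4.5 = 1/2.5 + 1/d_i1, which gives d_i1 = -5.625 cm.
Its lateral magnification is m_1 = -d_i1/d_o1 = -(-5.625)/2.5 = 2.2500.
With d_i1 < 0 the first image is virtual and lies on the object side; the object distance for lens 2 is d_o2 = 40 - (-5.625) = 45.625 cm.
Applying the thin-lens equation again with f_2 = -7.5 cm and d_o2 = 45.625 cm gives d_i2 = -6.441 cm.
m_2 = -(-6.441)/(45.625) = 0.1412.
Overall magnification: m = m_1 m_2 = 0.3176.

0.318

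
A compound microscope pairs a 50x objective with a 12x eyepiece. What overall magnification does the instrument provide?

600

The overall magnification of a compound microscope is the product of the objective and eyepiece magnifications:
M = M_obj x M_eye = 50 x 12 = 600.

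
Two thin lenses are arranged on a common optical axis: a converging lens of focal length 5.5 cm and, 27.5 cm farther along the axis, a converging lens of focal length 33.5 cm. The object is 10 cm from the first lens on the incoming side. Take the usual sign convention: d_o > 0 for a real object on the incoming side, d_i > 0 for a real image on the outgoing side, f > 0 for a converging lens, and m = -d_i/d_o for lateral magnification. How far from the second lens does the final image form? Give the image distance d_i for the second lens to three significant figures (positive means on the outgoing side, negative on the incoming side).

First lens: d_i1 = 1/(1/5.5 - 1/10) = 12.222 cm.
Object distance for lens 2: d_o2 = 27.5 - 12.222 = 15.278 cm.
Second lens: d_i2 = 1/(1/33.5 - 1/(15.278)) = -28.087 cm.

-28.1 cm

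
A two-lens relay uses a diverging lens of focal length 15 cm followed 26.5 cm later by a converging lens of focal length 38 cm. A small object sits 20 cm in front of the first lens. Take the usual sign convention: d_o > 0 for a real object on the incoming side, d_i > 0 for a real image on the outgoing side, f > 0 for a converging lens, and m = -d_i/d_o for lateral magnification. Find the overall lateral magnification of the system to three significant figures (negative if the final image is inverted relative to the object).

Applying the thin-lens equation to the first lens, 1/(-15) = 1/20 + 1/d_i1, which gives d_i1 = -8.571 cm.
Its lateral magnification is m_1 = -d_i1/d_o1 = -(-8.571)/20 = 0.4286.
The intermediate image is virtual, 8.571 cm to the left of lens 1, so d_o2 = L - d_i1 = 26.5 - (-8.571) = 35.071 cm.
Applying the thin-lens equation again with f_2 = 38 cm and d_o2 = 35.071 cm gives d_i2 = -455.073 cm.
m_2 = -(-455.073)/(35.071) = 12.9756.
The system's lateral magnification is m_1 m_2 = (0.4286)(12.9756) = 5.5610.

5.56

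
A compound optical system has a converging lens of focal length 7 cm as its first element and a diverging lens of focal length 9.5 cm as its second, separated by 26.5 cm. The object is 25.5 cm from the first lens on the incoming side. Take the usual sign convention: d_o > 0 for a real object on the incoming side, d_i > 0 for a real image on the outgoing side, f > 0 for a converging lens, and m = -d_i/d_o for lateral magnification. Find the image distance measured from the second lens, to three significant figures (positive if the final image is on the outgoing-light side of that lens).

Applying the thin-lens equation to the first lens, 1/7 = 1/25.5 + 1/d_i1, which gives d_i1 = 9.649 cm.
The intermediate image is 9.649 cm to the right of lens 1, so d_o2 = L - d_i1 = 26.5 - 9.649 = 16.851 cm.
Applying the thin-lens equation again with f_2 = -9.5 cm and d_o2 = 16.851 cm gives d_i2 = -6.075 cm.

-6.08 cm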